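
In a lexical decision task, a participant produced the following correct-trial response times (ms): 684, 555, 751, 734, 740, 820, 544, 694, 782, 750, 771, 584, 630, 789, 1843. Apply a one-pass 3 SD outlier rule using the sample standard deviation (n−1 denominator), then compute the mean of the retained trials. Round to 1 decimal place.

702.0 ms

n = 15, ΣRT = 11671, M = 778.067
Σ(x−M)² = 1320984.93; s = √(1320984.93/14) = 307.174
Cutoffs: 778.067 ± 3·307.174 → [-143.5, 1699.6]
Outside: 1843 → excluded.
Retained (n=14): Σ = 9828, mean = 9828/14 = 702.000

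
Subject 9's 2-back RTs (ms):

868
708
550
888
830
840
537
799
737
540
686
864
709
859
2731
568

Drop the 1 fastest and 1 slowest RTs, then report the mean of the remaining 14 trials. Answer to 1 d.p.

746.1 ms

Sorted: 537, 540, 550, 568, 686, 708, 709, 737, 799, 830, 840, 859, 864, 868, 888, 2731
Drop lowest 1 (537) and highest 1 (2731)
Remaining (n=14): Σ = 10446, mean = 10446/14 = 746.143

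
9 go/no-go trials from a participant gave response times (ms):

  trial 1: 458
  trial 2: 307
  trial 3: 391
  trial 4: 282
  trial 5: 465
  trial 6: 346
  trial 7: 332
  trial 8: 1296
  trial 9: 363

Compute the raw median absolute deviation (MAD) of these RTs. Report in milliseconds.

Sorted: 282, 307, 332, 346, 363, 391, 458, 465, 1296 → median = 363
|x − 363|: 95, 56, 28, 81, 102, 17, 31, 933, 0
Sorted deviations: 0, 17, 28, 31, 56, 81, 95, 102, 933 → MAD = 56

56 ms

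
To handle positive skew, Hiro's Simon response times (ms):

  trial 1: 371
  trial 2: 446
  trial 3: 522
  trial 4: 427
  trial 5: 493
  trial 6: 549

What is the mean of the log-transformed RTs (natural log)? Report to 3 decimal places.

ln(RT): 5.9162, 6.1003, 6.2577, 6.0568, 6.2005, 6.3081
Σ ln(RT) = 36.8396
Mean = 36.8396/6 = 6.13993

6.140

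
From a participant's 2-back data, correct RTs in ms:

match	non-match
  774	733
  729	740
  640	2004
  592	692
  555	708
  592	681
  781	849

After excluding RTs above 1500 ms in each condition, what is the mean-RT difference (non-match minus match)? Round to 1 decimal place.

67.7 ms

non-match: exclude 2004
M(match) = 4663/7 = 666.143
M(non-match) = 4403/6 = 733.833
Difference = 733.833 − 666.143 = 67.690 ms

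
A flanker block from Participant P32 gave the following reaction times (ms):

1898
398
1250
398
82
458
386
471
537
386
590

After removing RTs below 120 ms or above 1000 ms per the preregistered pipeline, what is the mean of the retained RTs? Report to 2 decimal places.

453.00 ms

Excluded: 82, 1250, 1898
Retained (n=8): Σ = 3624
Mean = 3624/8 = 453.0000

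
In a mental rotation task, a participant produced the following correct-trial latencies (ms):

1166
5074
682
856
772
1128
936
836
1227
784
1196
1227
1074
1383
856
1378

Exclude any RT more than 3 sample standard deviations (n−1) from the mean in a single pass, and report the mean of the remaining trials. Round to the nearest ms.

n = 16, ΣRT = 20575, M = 1285.938
Σ(x−M)² = 16042002.94; s = √(16042002.94/15) = 1034.150
Cutoffs: 1285.938 ± 3·1034.150 → [-1816.5, 4388.4]
Outside: 5074 → excluded.
Retained (n=15): Σ = 15501, mean = 15501/15 = 1033.400

1033 ms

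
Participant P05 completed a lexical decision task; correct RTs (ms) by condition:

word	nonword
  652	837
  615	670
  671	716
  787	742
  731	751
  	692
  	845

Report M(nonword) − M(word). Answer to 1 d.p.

59.2 ms

M(word) = 3456/5 = 691.200
M(nonword) = 5253/7 = 750.429
Difference = 750.429 − 691.200 = 59.229 ms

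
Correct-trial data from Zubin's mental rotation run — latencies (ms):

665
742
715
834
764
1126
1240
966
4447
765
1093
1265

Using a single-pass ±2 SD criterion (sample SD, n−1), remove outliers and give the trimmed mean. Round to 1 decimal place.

n = 12, ΣRT = 14622, M = 1218.500
Σ(x−M)² = 11860899.00; s = √(11860899.00/11) = 1038.395
Cutoffs: 1218.500 ± 2·1038.395 → [-858.3, 3295.3]
Outside: 4447 → excluded.
Retained (n=11): Σ = 10175, mean = 10175/11 = 925.000

925.0 ms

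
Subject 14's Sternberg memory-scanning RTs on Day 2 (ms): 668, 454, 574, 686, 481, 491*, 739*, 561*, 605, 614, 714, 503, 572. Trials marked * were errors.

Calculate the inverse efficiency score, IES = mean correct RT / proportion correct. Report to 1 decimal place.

763.2 ms

Correct trials (n=10): 668, 454, 574, 686, 481, 605, 614, 714, 503, 572
Mean correct RT = 5871/10 = 587.1000 ms
Proportion correct = 10/13
IES = 587.1000 / (10/13) = 763.230 ms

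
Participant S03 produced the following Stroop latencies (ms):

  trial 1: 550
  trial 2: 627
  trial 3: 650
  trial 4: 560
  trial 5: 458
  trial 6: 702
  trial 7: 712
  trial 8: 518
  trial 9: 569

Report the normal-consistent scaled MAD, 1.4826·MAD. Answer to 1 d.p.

Sorted: 458, 518, 550, 560, 569, 627, 650, 702, 712 → median = 569
|x − 569| sorted: 0, 9, 19, 51, 58, 81, 111, 133, 143 → MAD = 58
Robust SD ≈ 1.4826 × 58 = 85.991

86.0 ms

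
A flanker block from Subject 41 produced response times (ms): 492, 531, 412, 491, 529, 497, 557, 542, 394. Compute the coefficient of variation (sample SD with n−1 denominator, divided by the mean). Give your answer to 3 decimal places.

n = 9, Σ = 4445, M = 493.8889
Σ(x−M)² = 25612.889; s = √(25612.889/8) = 56.5828
CV = 56.5828 / 493.8889 = 0.11457

0.115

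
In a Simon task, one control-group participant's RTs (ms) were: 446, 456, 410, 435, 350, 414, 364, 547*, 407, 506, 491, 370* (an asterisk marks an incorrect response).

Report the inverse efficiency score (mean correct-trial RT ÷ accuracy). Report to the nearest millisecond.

Correct trials (n=10): 446, 456, 410, 435, 350, 414, 364, 407, 506, 491
Mean correct RT = 4279/10 = 427.9000 ms
Proportion correct = 10/12
IES = 427.9000 / (10/12) = 513.480 ms

513 ms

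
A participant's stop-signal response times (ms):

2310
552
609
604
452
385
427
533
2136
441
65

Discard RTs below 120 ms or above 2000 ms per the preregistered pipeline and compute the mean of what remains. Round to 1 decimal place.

500.4 ms

Excluded: 65, 2136, 2310
Retained (n=8): Σ = 4003
Mean = 4003/8 = 500.3750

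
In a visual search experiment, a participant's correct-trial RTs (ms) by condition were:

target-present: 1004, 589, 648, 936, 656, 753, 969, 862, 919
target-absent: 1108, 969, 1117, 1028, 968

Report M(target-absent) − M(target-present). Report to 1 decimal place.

M(target-present) = 7336/9 = 815.111
M(target-absent) = 5190/5 = 1038.000
Difference = 1038.000 − 815.111 = 222.889 ms

222.9 ms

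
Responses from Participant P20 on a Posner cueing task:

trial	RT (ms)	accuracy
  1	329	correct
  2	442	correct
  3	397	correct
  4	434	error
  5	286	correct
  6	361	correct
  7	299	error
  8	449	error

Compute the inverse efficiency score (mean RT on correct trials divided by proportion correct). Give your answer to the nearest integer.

581 ms

Correct trials (n=5): 329, 442, 397, 286, 361
Mean correct RT = 1815/5 = 363.0000 ms
Proportion correct = 5/8
IES = 363.0000 / (5/8) = 580.800 ms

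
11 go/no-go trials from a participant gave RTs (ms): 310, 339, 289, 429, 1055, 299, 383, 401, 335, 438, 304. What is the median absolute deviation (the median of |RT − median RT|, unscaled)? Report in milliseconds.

Sorted: 289, 299, 304, 310, 335, 339, 383, 401, 429, 438, 1055 → median = 339
|x − 339|: 29, 0, 50, 90, 716, 40, 44, 62, 4, 99, 35
Sorted deviations: 0, 4, 29, 35, 40, 44, 50, 62, 90, 99, 716 → MAD = 44

44 ms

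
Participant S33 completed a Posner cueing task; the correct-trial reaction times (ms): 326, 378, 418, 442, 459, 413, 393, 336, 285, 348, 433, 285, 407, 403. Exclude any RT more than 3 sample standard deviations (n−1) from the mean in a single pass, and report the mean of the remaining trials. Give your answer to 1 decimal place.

n = 14, ΣRT = 5326, M = 380.429
Σ(x−M)² = 40781.43; s = √(40781.43/13) = 56.009
Cutoffs: 380.429 ± 3·56.009 → [212.4, 548.5]
No RTs fall outside the cutoffs; all 14 retained. Mean = 5326/14 = 380.429

380.4 ms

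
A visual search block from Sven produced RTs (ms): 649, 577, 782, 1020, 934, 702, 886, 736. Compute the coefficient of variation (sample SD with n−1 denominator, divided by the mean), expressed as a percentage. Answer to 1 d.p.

19.2%

n = 8, Σ = 6286, M = 785.7500
Σ(x−M)² = 158681.500; s = √(158681.500/7) = 150.5616
CV = 150.5616 / 785.7500 = 0.19162 = 19.162%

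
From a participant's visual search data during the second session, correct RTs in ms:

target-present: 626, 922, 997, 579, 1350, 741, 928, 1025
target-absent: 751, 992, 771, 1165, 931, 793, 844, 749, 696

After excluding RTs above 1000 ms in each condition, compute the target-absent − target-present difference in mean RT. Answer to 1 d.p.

target-present: exclude 1350, 1025
target-absent: exclude 1165
M(target-present) = 4793/6 = 798.833
M(target-absent) = 6527/8 = 815.875
Difference = 815.875 − 798.833 = 17.042 ms

17.0 ms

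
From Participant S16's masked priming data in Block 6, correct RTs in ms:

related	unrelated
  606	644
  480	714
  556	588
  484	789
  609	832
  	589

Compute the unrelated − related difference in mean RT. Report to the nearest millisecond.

M(related) = 2735/5 = 547.000
M(unrelated) = 4156/6 = 692.667
Difference = 692.667 − 547.000 = 145.667 ms

146 ms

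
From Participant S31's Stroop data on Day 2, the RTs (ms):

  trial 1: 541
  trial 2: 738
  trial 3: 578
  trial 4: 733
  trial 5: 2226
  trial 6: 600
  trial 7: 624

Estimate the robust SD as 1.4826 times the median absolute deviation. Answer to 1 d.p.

123.1 ms

Sorted: 541, 578, 600, 624, 733, 738, 2226 → median = 624
|x − 624| sorted: 0, 24, 46, 83, 109, 114, 1602 → MAD = 83
Robust SD ≈ 1.4826 × 83 = 123.056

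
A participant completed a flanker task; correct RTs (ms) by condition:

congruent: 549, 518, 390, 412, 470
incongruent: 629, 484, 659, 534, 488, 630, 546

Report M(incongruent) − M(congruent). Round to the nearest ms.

M(congruent) = 2339/5 = 467.800
M(incongruent) = 3970/7 = 567.143
Difference = 567.143 − 467.800 = 99.343 ms

99 ms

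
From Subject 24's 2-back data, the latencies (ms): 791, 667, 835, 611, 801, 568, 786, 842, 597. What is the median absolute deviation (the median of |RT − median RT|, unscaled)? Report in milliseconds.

Sorted: 568, 597, 611, 667, 786, 791, 801, 835, 842 → median = 786
|x − 786|: 5, 119, 49, 175, 15, 218, 0, 56, 189
Sorted deviations: 0, 5, 15, 49, 56, 119, 175, 189, 218 → MAD = 56

56 ms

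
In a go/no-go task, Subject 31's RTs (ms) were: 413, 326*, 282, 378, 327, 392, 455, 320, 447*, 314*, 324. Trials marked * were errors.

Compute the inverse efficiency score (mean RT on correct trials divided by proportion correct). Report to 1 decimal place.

496.9 ms

Correct trials (n=8): 413, 282, 378, 327, 392, 455, 320, 324
Mean correct RT = 2891/8 = 361.3750 ms
Proportion correct = 8/11
IES = 361.3750 / (8/11) = 496.891 ms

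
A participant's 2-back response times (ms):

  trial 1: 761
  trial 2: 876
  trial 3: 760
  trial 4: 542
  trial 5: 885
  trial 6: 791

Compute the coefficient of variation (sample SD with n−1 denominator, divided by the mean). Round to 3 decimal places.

0.161

n = 6, Σ = 4615, M = 769.1667
Σ(x−M)² = 77062.833; s = √(77062.833/5) = 124.1474
CV = 124.1474 / 769.1667 = 0.16141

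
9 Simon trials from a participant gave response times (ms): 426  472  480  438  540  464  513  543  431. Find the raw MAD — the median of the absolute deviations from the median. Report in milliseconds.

41 ms

Sorted: 426, 431, 438, 464, 472, 480, 513, 540, 543 → median = 472
|x − 472|: 46, 0, 8, 34, 68, 8, 41, 71, 41
Sorted deviations: 0, 8, 8, 34, 41, 41, 46, 68, 71 → MAD = 41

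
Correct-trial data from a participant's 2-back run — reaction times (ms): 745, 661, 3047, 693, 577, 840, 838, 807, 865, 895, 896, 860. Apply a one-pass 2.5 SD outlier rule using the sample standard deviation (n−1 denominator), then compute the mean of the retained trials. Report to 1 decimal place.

788.8 ms

n = 12, ΣRT = 11724, M = 977.000
Σ(x−M)² = 4785744.00; s = √(4785744.00/11) = 659.597
Cutoffs: 977.000 ± 2.5·659.597 → [-672.0, 2626.0]
Outside: 3047 → excluded.
Retained (n=11): Σ = 8677, mean = 8677/11 = 788.818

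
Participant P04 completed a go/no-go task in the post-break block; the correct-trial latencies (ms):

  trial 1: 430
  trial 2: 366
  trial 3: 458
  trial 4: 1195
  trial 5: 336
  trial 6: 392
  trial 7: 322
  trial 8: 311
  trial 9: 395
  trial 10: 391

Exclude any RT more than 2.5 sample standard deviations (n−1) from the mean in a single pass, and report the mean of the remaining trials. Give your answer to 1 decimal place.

377.9 ms

n = 10, ΣRT = 4596, M = 459.600
Σ(x−M)² = 620194.40; s = √(620194.40/9) = 262.508
Cutoffs: 459.600 ± 2.5·262.508 → [-196.7, 1115.9]
Outside: 1195 → excluded.
Retained (n=9): Σ = 3401, mean = 3401/9 = 377.889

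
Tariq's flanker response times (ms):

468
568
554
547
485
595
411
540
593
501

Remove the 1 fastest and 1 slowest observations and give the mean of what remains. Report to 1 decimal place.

532.0 ms

Sorted: 411, 468, 485, 501, 540, 547, 554, 568, 593, 595
Drop lowest 1 (411) and highest 1 (595)
Remaining (n=8): Σ = 4256, mean = 4256/8 = 532.000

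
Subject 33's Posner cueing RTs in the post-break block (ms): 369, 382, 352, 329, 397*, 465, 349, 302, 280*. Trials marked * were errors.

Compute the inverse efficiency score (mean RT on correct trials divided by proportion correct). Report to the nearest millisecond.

468 ms

Correct trials (n=7): 369, 382, 352, 329, 465, 349, 302
Mean correct RT = 2548/7 = 364.0000 ms
Proportion correct = 7/9
IES = 364.0000 / (7/9) = 468.000 ms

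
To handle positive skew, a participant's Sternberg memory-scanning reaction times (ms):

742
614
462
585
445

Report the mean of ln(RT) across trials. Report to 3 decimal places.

6.327

ln(RT): 6.6093, 6.4200, 6.1356, 6.3716, 6.0981
Σ ln(RT) = 31.6346
Mean = 31.6346/5 = 6.32692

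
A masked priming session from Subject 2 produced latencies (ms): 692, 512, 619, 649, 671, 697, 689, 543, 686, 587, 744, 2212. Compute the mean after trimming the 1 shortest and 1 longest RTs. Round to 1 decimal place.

Sorted: 512, 543, 587, 619, 649, 671, 686, 689, 692, 697, 744, 2212
Drop lowest 1 (512) and highest 1 (2212)
Remaining (n=10): Σ = 6577, mean = 6577/10 = 657.700

657.7 ms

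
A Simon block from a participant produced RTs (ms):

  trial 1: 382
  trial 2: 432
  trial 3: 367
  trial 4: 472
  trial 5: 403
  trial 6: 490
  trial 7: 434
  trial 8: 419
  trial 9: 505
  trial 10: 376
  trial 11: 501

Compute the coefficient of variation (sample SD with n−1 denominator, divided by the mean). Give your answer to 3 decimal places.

0.117

n = 11, Σ = 4781, M = 434.6364
Σ(x−M)² = 25852.545; s = √(25852.545/10) = 50.8454
CV = 50.8454 / 434.6364 = 0.11698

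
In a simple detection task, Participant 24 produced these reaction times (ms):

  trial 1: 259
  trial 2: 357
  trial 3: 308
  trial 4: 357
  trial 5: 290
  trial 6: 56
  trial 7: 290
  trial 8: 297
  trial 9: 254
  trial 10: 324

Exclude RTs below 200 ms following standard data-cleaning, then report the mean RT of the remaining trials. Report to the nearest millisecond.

Excluded: 56
Retained (n=9): Σ = 2736
Mean = 2736/9 = 304.0000

304 ms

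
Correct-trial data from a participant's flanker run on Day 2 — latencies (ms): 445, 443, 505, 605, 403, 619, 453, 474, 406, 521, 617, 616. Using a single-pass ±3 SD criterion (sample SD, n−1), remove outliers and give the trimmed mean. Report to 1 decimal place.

n = 12, ΣRT = 6107, M = 508.917
Σ(x−M)² = 79246.92; s = √(79246.92/11) = 84.878
Cutoffs: 508.917 ± 3·84.878 → [254.3, 763.6]
No RTs fall outside the cutoffs; all 12 retained. Mean = 6107/12 = 508.917

508.9 ms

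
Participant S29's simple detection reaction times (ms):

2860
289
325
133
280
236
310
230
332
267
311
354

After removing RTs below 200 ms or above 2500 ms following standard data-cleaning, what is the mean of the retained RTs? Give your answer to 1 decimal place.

Excluded: 133, 2860
Retained (n=10): Σ = 2934
Mean = 2934/10 = 293.4000

293.4 ms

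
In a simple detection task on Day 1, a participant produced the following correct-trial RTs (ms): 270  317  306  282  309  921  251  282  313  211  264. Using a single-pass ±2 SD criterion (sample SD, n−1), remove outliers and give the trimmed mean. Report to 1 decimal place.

n = 11, ΣRT = 3726, M = 338.727
Σ(x−M)² = 382884.18; s = √(382884.18/10) = 195.674
Cutoffs: 338.727 ± 2·195.674 → [-52.6, 730.1]
Outside: 921 → excluded.
Retained (n=10): Σ = 2805, mean = 2805/10 = 280.500

280.5 ms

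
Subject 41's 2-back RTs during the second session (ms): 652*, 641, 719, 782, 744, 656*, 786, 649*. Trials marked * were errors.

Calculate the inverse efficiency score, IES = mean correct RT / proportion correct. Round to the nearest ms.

Correct trials (n=5): 641, 719, 782, 744, 786
Mean correct RT = 3672/5 = 734.4000 ms
Proportion correct = 5/8
IES = 734.4000 / (5/8) = 1175.040 ms

1175 ms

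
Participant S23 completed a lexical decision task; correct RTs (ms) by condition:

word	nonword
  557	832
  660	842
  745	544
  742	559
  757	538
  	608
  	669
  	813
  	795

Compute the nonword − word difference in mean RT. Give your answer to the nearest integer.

M(word) = 3461/5 = 692.200
M(nonword) = 6200/9 = 688.889
Difference = 688.889 − 692.200 = -3.311 ms

-3 ms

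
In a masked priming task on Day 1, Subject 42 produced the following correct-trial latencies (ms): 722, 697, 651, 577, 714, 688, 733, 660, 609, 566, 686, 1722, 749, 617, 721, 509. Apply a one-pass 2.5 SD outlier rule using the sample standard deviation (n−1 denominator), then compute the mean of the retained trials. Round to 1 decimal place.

n = 16, ΣRT = 11621, M = 726.312
Σ(x−M)² = 1127103.44; s = √(1127103.44/15) = 274.117
Cutoffs: 726.312 ± 2.5·274.117 → [41.0, 1411.6]
Outside: 1722 → excluded.
Retained (n=15): Σ = 9899, mean = 9899/15 = 659.933

659.9 ms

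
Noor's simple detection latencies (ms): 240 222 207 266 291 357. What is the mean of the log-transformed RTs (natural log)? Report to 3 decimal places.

ln(RT): 5.4806, 5.4027, 5.3327, 5.5835, 5.6733, 5.8777
Σ ln(RT) = 33.3506
Mean = 33.3506/6 = 5.55843

5.558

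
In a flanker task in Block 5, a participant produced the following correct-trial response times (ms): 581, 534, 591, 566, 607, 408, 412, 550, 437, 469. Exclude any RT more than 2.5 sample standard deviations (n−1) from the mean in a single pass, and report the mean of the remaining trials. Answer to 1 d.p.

515.5 ms

n = 10, ΣRT = 5155, M = 515.500
Σ(x−M)² = 53038.50; s = √(53038.50/9) = 76.767
Cutoffs: 515.500 ± 2.5·76.767 → [323.6, 707.4]
No RTs fall outside the cutoffs; all 10 retained. Mean = 5155/10 = 515.500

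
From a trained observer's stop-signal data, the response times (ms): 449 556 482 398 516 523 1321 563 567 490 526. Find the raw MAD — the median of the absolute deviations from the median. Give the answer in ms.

40 ms

Sorted: 398, 449, 482, 490, 516, 523, 526, 556, 563, 567, 1321 → median = 523
|x − 523|: 74, 33, 41, 125, 7, 0, 798, 40, 44, 33, 3
Sorted deviations: 0, 3, 7, 33, 33, 40, 41, 44, 74, 125, 798 → MAD = 40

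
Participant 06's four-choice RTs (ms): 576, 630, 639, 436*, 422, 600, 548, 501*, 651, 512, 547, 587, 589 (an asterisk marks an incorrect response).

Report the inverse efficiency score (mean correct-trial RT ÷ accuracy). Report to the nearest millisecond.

677 ms

Correct trials (n=11): 576, 630, 639, 422, 600, 548, 651, 512, 547, 587, 589
Mean correct RT = 6301/11 = 572.8182 ms
Proportion correct = 11/13
IES = 572.8182 / (11/13) = 676.967 ms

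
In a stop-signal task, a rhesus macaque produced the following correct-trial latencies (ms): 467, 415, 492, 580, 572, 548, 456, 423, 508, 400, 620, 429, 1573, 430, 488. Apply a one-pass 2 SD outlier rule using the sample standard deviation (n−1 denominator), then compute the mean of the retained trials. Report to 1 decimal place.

n = 15, ΣRT = 8401, M = 560.067
Σ(x−M)² = 1161888.93; s = √(1161888.93/14) = 288.083
Cutoffs: 560.067 ± 2·288.083 → [-16.1, 1136.2]
Outside: 1573 → excluded.
Retained (n=14): Σ = 6828, mean = 6828/14 = 487.714

487.7 ms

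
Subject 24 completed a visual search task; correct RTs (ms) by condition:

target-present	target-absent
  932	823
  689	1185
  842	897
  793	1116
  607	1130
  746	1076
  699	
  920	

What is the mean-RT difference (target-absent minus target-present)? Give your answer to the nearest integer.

259 ms

M(target-present) = 6228/8 = 778.500
M(target-absent) = 6227/6 = 1037.833
Difference = 1037.833 − 778.500 = 259.333 ms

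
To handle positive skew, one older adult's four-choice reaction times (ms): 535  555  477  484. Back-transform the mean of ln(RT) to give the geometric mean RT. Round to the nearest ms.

ln(RT): 6.2823, 6.3190, 6.1675, 6.1821
Mean ln(RT) = 24.9508/4 = 6.23771
Geometric mean = exp(6.23771) = 511.68 ms

512 ms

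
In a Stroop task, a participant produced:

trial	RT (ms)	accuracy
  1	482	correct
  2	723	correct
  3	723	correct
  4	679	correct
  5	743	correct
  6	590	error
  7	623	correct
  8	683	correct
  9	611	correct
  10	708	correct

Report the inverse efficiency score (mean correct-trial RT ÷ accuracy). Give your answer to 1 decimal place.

Correct trials (n=9): 482, 723, 723, 679, 743, 623, 683, 611, 708
Mean correct RT = 5975/9 = 663.8889 ms
Proportion correct = 9/10
IES = 663.8889 / (9/10) = 737.654 ms

737.7 ms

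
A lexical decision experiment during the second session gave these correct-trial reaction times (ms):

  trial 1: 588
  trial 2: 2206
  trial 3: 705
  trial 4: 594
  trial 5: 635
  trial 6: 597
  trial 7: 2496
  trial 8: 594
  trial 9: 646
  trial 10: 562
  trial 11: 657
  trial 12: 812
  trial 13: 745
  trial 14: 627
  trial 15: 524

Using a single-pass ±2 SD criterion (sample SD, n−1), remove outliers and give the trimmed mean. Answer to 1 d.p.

n = 15, ΣRT = 12988, M = 865.867
Σ(x−M)² = 5205533.73; s = √(5205533.73/14) = 609.774
Cutoffs: 865.867 ± 2·609.774 → [-353.7, 2085.4]
Outside: 2206, 2496 → excluded.
Retained (n=13): Σ = 8286, mean = 8286/13 = 637.385

637.4 ms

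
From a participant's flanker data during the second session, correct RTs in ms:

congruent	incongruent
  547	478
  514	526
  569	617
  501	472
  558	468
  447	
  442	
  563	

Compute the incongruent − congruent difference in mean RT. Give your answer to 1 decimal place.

M(congruent) = 4141/8 = 517.625
M(incongruent) = 2561/5 = 512.200
Difference = 512.200 − 517.625 = -5.425 ms

-5.4 ms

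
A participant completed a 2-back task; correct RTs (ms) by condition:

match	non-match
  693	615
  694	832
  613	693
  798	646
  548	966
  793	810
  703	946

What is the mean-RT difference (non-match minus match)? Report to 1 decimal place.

M(match) = 4842/7 = 691.714
M(non-match) = 5508/7 = 786.857
Difference = 786.857 − 691.714 = 95.143 ms

95.1 ms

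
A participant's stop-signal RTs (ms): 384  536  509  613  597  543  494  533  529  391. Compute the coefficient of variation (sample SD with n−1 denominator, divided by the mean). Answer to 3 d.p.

0.147

n = 10, Σ = 5129, M = 512.9000
Σ(x−M)² = 51042.900; s = √(51042.900/9) = 75.3089
CV = 75.3089 / 512.9000 = 0.14683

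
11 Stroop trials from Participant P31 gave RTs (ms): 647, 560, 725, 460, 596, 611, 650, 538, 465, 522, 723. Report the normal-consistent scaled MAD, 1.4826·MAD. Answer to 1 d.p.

Sorted: 460, 465, 522, 538, 560, 596, 611, 647, 650, 723, 725 → median = 596
|x − 596| sorted: 0, 15, 36, 51, 54, 58, 74, 127, 129, 131, 136 → MAD = 58
Robust SD ≈ 1.4826 × 58 = 85.991

86.0 ms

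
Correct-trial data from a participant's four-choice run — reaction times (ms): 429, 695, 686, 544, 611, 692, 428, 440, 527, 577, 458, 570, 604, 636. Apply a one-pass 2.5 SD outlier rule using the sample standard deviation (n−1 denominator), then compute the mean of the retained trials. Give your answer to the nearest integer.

n = 14, ΣRT = 7897, M = 564.071
Σ(x−M)² = 122728.93; s = √(122728.93/13) = 97.163
Cutoffs: 564.071 ± 2.5·97.163 → [321.2, 807.0]
No RTs fall outside the cutoffs; all 14 retained. Mean = 7897/14 = 564.071

564 ms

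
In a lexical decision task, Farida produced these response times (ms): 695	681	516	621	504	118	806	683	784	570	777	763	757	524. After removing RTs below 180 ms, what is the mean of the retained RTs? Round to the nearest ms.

668 ms

Excluded: 118
Retained (n=13): Σ = 8681
Mean = 8681/13 = 667.7692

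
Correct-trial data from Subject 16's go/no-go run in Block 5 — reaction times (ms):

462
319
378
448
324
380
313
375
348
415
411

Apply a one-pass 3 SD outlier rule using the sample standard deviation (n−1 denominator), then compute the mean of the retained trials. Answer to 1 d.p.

379.4 ms

n = 11, ΣRT = 4173, M = 379.364
Σ(x−M)² = 25928.55; s = √(25928.55/10) = 50.920
Cutoffs: 379.364 ± 3·50.920 → [226.6, 532.1]
No RTs fall outside the cutoffs; all 11 retained. Mean = 4173/11 = 379.364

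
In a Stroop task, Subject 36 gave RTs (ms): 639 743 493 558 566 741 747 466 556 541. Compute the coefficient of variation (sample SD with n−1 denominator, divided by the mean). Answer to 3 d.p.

0.175

n = 10, Σ = 6050, M = 605.0000
Σ(x−M)² = 100952.000; s = √(100952.000/9) = 105.9098
CV = 105.9098 / 605.0000 = 0.17506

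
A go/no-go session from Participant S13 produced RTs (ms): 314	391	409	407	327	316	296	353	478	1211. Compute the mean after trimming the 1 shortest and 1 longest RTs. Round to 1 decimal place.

Sorted: 296, 314, 316, 327, 353, 391, 407, 409, 478, 1211
Drop lowest 1 (296) and highest 1 (1211)
Remaining (n=8): Σ = 2995, mean = 2995/8 = 374.375

374.4 ms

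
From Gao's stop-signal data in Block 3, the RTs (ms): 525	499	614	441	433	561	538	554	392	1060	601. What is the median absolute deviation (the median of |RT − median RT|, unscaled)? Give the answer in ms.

Sorted: 392, 433, 441, 499, 525, 538, 554, 561, 601, 614, 1060 → median = 538
|x − 538|: 13, 39, 76, 97, 105, 23, 0, 16, 146, 522, 63
Sorted deviations: 0, 13, 16, 23, 39, 63, 76, 97, 105, 146, 522 → MAD = 63

63 ms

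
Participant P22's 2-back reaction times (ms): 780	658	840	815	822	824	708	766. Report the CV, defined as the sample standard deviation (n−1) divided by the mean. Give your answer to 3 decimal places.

n = 8, Σ = 6213, M = 776.6250
Σ(x−M)² = 28697.875; s = √(28697.875/7) = 64.0289
CV = 64.0289 / 776.6250 = 0.08245

0.082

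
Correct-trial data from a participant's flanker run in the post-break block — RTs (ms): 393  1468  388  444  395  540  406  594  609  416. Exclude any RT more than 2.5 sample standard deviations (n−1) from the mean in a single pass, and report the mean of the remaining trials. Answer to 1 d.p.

n = 10, ΣRT = 5653, M = 565.300
Σ(x−M)² = 970746.10; s = √(970746.10/9) = 328.421
Cutoffs: 565.300 ± 2.5·328.421 → [-255.8, 1386.4]
Outside: 1468 → excluded.
Retained (n=9): Σ = 4185, mean = 4185/9 = 465.000

465.0 ms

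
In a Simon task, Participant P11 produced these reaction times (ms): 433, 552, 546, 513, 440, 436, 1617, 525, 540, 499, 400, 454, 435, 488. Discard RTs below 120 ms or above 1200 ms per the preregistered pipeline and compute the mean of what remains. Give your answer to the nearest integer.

482 ms

Excluded: 1617
Retained (n=13): Σ = 6261
Mean = 6261/13 = 481.6154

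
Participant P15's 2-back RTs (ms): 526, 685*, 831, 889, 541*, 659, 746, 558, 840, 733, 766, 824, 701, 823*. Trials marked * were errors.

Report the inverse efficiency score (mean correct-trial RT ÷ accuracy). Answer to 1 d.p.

Correct trials (n=11): 526, 831, 889, 659, 746, 558, 840, 733, 766, 824, 701
Mean correct RT = 8073/11 = 733.9091 ms
Proportion correct = 11/14
IES = 733.9091 / (11/14) = 934.066 ms

934.1 ms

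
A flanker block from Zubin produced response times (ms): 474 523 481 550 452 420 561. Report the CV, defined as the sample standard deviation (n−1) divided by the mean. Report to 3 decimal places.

0.105

n = 7, Σ = 3461, M = 494.4286
Σ(x−M)² = 16273.714; s = √(16273.714/6) = 52.0796
CV = 52.0796 / 494.4286 = 0.10533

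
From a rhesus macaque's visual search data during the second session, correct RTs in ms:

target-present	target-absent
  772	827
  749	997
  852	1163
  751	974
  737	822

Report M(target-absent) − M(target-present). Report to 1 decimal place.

184.4 ms

M(target-present) = 3861/5 = 772.200
M(target-absent) = 4783/5 = 956.600
Difference = 956.600 − 772.200 = 184.400 ms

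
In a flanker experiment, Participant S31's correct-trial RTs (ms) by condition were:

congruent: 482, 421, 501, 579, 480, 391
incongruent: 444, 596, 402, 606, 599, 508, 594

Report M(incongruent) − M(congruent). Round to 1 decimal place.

59.9 ms

M(congruent) = 2854/6 = 475.667
M(incongruent) = 3749/7 = 535.571
Difference = 535.571 − 475.667 = 59.905 ms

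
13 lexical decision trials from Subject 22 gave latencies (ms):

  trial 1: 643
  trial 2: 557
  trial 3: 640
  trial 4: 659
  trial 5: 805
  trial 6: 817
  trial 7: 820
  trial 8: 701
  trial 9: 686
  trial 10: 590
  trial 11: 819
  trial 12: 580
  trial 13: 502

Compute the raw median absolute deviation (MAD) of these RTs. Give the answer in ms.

Sorted: 502, 557, 580, 590, 640, 643, 659, 686, 701, 805, 817, 819, 820 → median = 659
|x − 659|: 16, 102, 19, 0, 146, 158, 161, 42, 27, 69, 160, 79, 157
Sorted deviations: 0, 16, 19, 27, 42, 69, 79, 102, 146, 157, 158, 160, 161 → MAD = 79

79 ms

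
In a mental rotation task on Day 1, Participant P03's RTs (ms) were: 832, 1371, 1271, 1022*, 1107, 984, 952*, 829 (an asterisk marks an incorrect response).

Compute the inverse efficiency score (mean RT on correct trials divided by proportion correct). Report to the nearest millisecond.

Correct trials (n=6): 832, 1371, 1271, 1107, 984, 829
Mean correct RT = 6394/6 = 1065.6667 ms
Proportion correct = 6/8
IES = 1065.6667 / (6/8) = 1420.889 ms

1421 ms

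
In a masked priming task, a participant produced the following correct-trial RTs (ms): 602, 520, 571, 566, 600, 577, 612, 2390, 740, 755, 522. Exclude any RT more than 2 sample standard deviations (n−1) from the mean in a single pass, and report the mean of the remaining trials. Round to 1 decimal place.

n = 11, ΣRT = 8455, M = 768.636
Σ(x−M)² = 2950062.55; s = √(2950062.55/10) = 543.145
Cutoffs: 768.636 ± 2·543.145 → [-317.7, 1854.9]
Outside: 2390 → excluded.
Retained (n=10): Σ = 6065, mean = 6065/10 = 606.500

606.5 ms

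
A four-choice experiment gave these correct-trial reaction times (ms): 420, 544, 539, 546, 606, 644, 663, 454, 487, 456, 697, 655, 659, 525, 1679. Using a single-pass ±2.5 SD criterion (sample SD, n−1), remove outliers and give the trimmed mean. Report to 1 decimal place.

n = 15, ΣRT = 9574, M = 638.267
Σ(x−M)² = 1266750.93; s = √(1266750.93/14) = 300.803
Cutoffs: 638.267 ± 2.5·300.803 → [-113.7, 1390.3]
Outside: 1679 → excluded.
Retained (n=14): Σ = 7895, mean = 7895/14 = 563.929

563.9 ms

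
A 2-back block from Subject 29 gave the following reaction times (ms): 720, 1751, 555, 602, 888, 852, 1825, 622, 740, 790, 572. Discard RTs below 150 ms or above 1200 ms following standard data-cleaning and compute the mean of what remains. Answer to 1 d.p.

704.6 ms

Excluded: 1751, 1825
Retained (n=9): Σ = 6341
Mean = 6341/9 = 704.5556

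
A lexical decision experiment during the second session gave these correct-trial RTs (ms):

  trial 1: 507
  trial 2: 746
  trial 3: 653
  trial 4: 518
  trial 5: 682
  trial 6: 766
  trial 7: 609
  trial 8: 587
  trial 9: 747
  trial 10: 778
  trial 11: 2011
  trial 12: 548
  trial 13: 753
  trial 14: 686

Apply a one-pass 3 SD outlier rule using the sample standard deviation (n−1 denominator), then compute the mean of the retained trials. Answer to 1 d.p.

660.0 ms

n = 14, ΣRT = 10591, M = 756.500
Σ(x−M)² = 1808859.50; s = √(1808859.50/13) = 373.019
Cutoffs: 756.500 ± 3·373.019 → [-362.6, 1875.6]
Outside: 2011 → excluded.
Retained (n=13): Σ = 8580, mean = 8580/13 = 660.000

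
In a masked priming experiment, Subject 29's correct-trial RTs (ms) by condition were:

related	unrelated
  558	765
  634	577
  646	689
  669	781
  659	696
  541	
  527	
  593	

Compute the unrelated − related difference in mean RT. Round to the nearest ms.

98 ms

M(related) = 4827/8 = 603.375
M(unrelated) = 3508/5 = 701.600
Difference = 701.600 − 603.375 = 98.225 ms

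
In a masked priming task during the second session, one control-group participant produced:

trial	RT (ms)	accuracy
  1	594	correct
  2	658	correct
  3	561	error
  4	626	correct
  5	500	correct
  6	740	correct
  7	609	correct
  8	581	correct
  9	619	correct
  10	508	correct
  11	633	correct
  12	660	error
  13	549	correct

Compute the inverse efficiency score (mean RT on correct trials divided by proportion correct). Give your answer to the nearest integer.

Correct trials (n=11): 594, 658, 626, 500, 740, 609, 581, 619, 508, 633, 549
Mean correct RT = 6617/11 = 601.5455 ms
Proportion correct = 11/13
IES = 601.5455 / (11/13) = 710.917 ms

711 ms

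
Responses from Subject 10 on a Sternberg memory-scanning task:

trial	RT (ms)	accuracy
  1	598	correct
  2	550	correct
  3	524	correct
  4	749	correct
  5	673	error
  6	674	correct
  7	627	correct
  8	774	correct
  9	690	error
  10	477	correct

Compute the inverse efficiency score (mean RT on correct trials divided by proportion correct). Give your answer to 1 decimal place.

Correct trials (n=8): 598, 550, 524, 749, 674, 627, 774, 477
Mean correct RT = 4973/8 = 621.6250 ms
Proportion correct = 8/10
IES = 621.6250 / (8/10) = 777.031 ms

777.0 ms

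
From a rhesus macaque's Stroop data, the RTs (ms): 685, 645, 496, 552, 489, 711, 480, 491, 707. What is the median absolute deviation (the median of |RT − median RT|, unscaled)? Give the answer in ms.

72 ms

Sorted: 480, 489, 491, 496, 552, 645, 685, 707, 711 → median = 552
|x − 552|: 133, 93, 56, 0, 63, 159, 72, 61, 155
Sorted deviations: 0, 56, 61, 63, 72, 93, 133, 155, 159 → MAD = 72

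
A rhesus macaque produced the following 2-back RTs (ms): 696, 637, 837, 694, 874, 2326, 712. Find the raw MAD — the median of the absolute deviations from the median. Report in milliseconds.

75 ms

Sorted: 637, 694, 696, 712, 837, 874, 2326 → median = 712
|x − 712|: 16, 75, 125, 18, 162, 1614, 0
Sorted deviations: 0, 16, 18, 75, 125, 162, 1614 → MAD = 75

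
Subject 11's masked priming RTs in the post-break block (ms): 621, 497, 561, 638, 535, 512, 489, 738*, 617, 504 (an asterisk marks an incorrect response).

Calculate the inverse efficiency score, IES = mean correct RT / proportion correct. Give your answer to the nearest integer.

614 ms

Correct trials (n=9): 621, 497, 561, 638, 535, 512, 489, 617, 504
Mean correct RT = 4974/9 = 552.6667 ms
Proportion correct = 9/10
IES = 552.6667 / (9/10) = 614.074 ms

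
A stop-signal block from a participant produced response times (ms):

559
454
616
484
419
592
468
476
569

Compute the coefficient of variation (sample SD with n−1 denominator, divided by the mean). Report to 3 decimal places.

n = 9, Σ = 4637, M = 515.2222
Σ(x−M)² = 38609.556; s = √(38609.556/8) = 69.4708
CV = 69.4708 / 515.2222 = 0.13484

0.135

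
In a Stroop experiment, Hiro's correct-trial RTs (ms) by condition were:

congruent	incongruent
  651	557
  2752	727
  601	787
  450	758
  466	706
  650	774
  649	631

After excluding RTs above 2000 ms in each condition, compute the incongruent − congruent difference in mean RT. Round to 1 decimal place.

127.9 ms

congruent: exclude 2752
M(congruent) = 3467/6 = 577.833
M(incongruent) = 4940/7 = 705.714
Difference = 705.714 − 577.833 = 127.881 ms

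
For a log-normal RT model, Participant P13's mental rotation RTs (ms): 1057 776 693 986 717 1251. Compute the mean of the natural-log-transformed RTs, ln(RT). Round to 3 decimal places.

6.793

ln(RT): 6.9632, 6.6542, 6.5410, 6.8937, 6.5751, 7.1317
Σ ln(RT) = 40.7588
Mean = 40.7588/6 = 6.79313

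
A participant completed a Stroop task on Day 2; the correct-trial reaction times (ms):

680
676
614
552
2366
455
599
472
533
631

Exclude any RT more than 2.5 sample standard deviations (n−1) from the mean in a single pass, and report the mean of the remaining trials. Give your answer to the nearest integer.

n = 10, ΣRT = 7578, M = 757.800
Σ(x−M)² = 2927283.60; s = √(2927283.60/9) = 570.310
Cutoffs: 757.800 ± 2.5·570.310 → [-668.0, 2183.6]
Outside: 2366 → excluded.
Retained (n=9): Σ = 5212, mean = 5212/9 = 579.111

579 ms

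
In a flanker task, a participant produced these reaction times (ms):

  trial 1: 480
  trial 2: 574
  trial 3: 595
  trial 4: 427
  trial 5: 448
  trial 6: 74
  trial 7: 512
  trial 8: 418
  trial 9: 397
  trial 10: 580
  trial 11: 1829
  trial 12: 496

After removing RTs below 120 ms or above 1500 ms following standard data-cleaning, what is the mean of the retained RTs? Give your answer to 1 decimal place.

492.7 ms

Excluded: 74, 1829
Retained (n=10): Σ = 4927
Mean = 4927/10 = 492.7000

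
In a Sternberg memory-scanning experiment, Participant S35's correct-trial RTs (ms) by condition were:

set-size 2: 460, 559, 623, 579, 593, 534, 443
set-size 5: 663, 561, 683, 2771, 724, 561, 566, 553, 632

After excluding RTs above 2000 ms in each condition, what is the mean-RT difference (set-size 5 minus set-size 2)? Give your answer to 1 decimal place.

76.3 ms

set-size 5: exclude 2771
M(set-size 2) = 3791/7 = 541.571
M(set-size 5) = 4943/8 = 617.875
Difference = 617.875 − 541.571 = 76.304 ms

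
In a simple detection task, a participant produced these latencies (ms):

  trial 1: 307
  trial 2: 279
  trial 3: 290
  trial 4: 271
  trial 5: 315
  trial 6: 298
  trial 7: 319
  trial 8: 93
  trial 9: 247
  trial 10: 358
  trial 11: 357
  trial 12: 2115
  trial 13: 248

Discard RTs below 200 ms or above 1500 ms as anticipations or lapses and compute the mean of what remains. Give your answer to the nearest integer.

Excluded: 93, 2115
Retained (n=11): Σ = 3289
Mean = 3289/11 = 299.0000

299 ms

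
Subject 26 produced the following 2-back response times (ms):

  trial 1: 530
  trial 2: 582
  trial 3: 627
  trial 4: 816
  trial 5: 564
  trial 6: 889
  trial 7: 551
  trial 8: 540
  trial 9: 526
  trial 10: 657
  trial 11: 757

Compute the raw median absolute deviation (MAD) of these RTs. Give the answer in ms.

52 ms

Sorted: 526, 530, 540, 551, 564, 582, 627, 657, 757, 816, 889 → median = 582
|x − 582|: 52, 0, 45, 234, 18, 307, 31, 42, 56, 75, 175
Sorted deviations: 0, 18, 31, 42, 45, 52, 56, 75, 175, 234, 307 → MAD = 52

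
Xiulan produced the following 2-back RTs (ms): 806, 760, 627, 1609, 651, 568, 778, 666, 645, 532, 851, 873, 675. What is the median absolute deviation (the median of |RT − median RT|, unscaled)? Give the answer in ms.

Sorted: 532, 568, 627, 645, 651, 666, 675, 760, 778, 806, 851, 873, 1609 → median = 675
|x − 675|: 131, 85, 48, 934, 24, 107, 103, 9, 30, 143, 176, 198, 0
Sorted deviations: 0, 9, 24, 30, 48, 85, 103, 107, 131, 143, 176, 198, 934 → MAD = 103

103 ms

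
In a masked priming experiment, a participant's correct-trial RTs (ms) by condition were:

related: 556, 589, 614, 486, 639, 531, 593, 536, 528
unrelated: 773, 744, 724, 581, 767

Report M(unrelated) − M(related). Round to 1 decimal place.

M(related) = 5072/9 = 563.556
M(unrelated) = 3589/5 = 717.800
Difference = 717.800 − 563.556 = 154.244 ms

154.2 ms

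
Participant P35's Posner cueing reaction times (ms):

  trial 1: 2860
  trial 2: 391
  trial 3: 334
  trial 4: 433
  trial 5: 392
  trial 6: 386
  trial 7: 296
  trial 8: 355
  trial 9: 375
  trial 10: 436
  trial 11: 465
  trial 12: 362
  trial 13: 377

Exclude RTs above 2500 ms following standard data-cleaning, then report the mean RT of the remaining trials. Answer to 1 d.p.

383.5 ms

Excluded: 2860
Retained (n=12): Σ = 4602
Mean = 4602/12 = 383.5000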